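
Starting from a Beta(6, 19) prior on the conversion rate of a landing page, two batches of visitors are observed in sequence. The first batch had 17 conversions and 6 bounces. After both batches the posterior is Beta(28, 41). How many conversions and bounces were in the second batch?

Sequential conjugate updates are equivalent to a single update on the pooled data, so total successes = posterior α − prior α and total failures = posterior β − prior β.
Total across both batches: 28−6=22 conversions, 41−19=22 bounces.
Subtract the first batch: 22−17=5 conversions and 22−6=16 bounces.

5 conversions and 16 bounces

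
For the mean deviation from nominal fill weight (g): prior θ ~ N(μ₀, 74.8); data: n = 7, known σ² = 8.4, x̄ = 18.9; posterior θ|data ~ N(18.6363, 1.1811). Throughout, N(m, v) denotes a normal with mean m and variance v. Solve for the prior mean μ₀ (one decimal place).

The posterior mean is a precision-weighted average: μ_n = (τ₀μ₀ + τ_data·x̄)/(τ₀+τ_data), with τ₀=1/σ₀² and τ_data=n/σ².
Here τ₀ = 1/74.8 = 0.013369 and τ_data = 7/8.4 = 0.833333, so τ_n = 0.846702.
Rearranging for μ₀: μ₀ = (μ_n·τ_n − τ_data·x̄)/τ₀ = (18.6363·0.846702 − 0.833333·18.9) / 0.013369 = 0.029399/0.013369 ≈ 2.2.

μ₀ = 2.2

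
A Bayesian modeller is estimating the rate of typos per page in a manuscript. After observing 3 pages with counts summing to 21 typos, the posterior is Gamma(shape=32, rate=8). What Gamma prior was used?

Gamma–Poisson conjugacy: posterior shape = α + Σxᵢ, posterior rate = β + n.
So α = 32 − 21 = 11 and β = 8 − 3 = 5.

Gamma(shape=11, rate=5)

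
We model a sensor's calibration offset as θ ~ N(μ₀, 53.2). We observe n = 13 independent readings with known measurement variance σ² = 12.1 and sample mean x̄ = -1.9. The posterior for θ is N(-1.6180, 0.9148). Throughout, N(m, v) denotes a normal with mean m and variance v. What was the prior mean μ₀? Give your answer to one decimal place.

μ₀ = 14.5

With known observation variance, the Normal–Normal posterior has precision τ_n = τ₀ + n/σ² and mean μ_n = (τ₀μ₀ + (n/σ²)x̄)/τ_n.
Here τ₀ = 1/53.2 = 0.018797 and τ_data = 13/12.1 = 1.074380, so τ_n = 1.093177.
Rearranging for μ₀: μ₀ = (μ_n·τ_n − τ_data·x̄)/τ₀ = (-1.6180·1.093177 − 1.074380·-1.9) / 0.018797 = 0.272562/0.018797 ≈ 14.5.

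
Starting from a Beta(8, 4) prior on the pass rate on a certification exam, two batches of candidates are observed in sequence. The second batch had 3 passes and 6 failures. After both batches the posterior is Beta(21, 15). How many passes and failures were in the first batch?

Because Beta–binomial updating is additive in the counts, the combined data contributed (α_post−α_prior, β_post−β_prior) successes and failures.
Total across both batches: 21−8=13 passes, 15−4=11 failures.
Subtract the second batch: 13−3=10 passes and 11−6=5 failures.

10 passes and 5 failures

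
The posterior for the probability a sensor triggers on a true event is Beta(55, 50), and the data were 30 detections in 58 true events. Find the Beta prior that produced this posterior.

A Beta(a, b) prior with s successes and f failures in binomial data gives a Beta(a+s, b+f) posterior.
So a = 55 − 30 = 25 and b = 50 − 28 = 22.

Beta(25, 22)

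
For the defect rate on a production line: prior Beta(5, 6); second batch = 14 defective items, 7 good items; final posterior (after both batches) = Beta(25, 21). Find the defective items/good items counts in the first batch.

6 defective items and 8 good items

Sequential conjugate updates are equivalent to a single update on the pooled data, so total successes = posterior α − prior α and total failures = posterior β − prior β.
Total across both batches: 25−5=20 defective items, 21−6=15 good items.
Subtract the second batch: 20−14=6 defective items and 15−7=8 good items.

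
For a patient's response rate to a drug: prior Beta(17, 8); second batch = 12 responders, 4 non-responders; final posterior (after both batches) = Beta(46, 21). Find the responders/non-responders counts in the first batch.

17 responders and 9 non-responders

Sequential conjugate updates are equivalent to a single update on the pooled data, so total successes = posterior α − prior α and total failures = posterior β − prior β.
Total across both batches: 46−17=29 responders, 21−8=13 non-responders.
Subtract the second batch: 29−12=17 responders and 13−4=9 non-responders.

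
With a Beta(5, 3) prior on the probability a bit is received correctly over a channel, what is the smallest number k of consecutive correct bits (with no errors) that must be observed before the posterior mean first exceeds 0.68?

After k correct bits and 0 errors the posterior is Beta(5+k, 3), with mean (5+k)/(5+3+k).
Set (5+k)/(8+k) > 0.68 and solve: k > (0.68·8 − 5)/(1 − 0.68) = 1.375.
The smallest integer exceeding 1.375 is 2, and checking k=2: (7)/(10) = 0.7000 > 0.68.

k = 2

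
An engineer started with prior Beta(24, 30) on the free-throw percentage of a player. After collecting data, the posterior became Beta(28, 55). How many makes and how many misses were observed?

Under Beta–binomial conjugacy the posterior parameters are (α+s, β+f).
So s = 28 − 24 = 4 and f = 55 − 30 = 25.

4 makes and 25 misses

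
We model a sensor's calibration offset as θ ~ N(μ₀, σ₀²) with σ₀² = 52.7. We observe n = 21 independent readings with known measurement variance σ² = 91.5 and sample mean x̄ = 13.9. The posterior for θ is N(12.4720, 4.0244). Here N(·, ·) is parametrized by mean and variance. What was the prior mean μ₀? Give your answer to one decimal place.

μ₀ = -4.8

With known observation variance, the Normal–Normal posterior has precision τ_n = τ₀ + n/σ² and mean μ_n = (τ₀μ₀ + (n/σ²)x̄)/τ_n.
Here τ₀ = 1/52.7 = 0.018975 and τ_data = 21/91.5 = 0.229508, so τ_n = 0.248483.
Rearranging for μ₀: μ₀ = (μ_n·τ_n − τ_data·x̄)/τ₀ = (12.4720·0.248483 − 0.229508·13.9) / 0.018975 = -0.091081/0.018975 ≈ -4.8.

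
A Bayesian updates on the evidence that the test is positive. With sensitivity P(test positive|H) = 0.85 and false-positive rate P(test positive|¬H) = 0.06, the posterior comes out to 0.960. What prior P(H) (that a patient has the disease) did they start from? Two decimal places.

In odds form, posterior odds = prior odds × likelihood ratio, so prior odds = posterior odds ÷ LR.
Posterior odds = 0.960/(1−0.960) = 24.0000. LR = 0.85/0.06 = 14.1667.
Prior odds = 24.0000/14.1667 = 1.6941, so P(H) = 1.6941/(1+1.6941) ≈ 0.63.

P(H) = 0.63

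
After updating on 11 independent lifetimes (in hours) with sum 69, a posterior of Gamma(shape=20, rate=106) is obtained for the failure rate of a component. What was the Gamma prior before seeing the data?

For an exponential likelihood with a Gamma(α, β) prior on the rate, n observations with total T give posterior Gamma(α+n, β+T).
So α = 20 − 11 = 9 and β = 106 − 69 = 37.

Gamma(shape=9, rate=37)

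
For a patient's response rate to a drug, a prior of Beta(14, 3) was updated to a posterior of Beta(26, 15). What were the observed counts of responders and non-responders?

12 responders and 12 non-responders

Under Beta–binomial conjugacy the posterior parameters are (α+s, β+f).
Match parameters: s=26−14=12, f=15−3=12.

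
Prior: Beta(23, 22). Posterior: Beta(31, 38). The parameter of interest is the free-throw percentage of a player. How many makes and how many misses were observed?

A Beta(α, β) prior with s successes and f failures in binomial data gives a Beta(α+s, β+f) posterior.
So s = 31 − 23 = 8 and f = 38 − 22 = 16.

8 makes and 16 misses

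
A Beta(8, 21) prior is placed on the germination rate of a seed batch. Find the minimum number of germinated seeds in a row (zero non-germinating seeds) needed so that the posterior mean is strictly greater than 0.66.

After k germinated seeds and 0 non-germinating seeds the posterior is Beta(8+k, 21), with mean (8+k)/(8+21+k).
Set (8+k)/(29+k) > 0.66 and solve: k > (0.66·29 − 8)/(1 − 0.66) = 32.765.
The smallest integer exceeding 32.765 is 33.

k = 33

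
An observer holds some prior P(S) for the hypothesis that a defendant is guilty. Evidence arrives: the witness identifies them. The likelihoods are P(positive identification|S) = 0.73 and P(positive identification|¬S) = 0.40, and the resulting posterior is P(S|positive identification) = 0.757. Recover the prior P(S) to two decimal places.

Bayes' rule in odds form gives O(S|E) = O(S)·[P(E|S)/P(E|¬S)], hence O(S) = O(S|E)/LR.
Posterior odds = 0.757/(1−0.757) = 3.1152. LR = 0.73/0.40 = 1.8250.
Prior odds = 3.1152/1.8250 = 1.7070, so P(S) = 1.7070/(1+1.7070) ≈ 0.63.

P(S) = 0.63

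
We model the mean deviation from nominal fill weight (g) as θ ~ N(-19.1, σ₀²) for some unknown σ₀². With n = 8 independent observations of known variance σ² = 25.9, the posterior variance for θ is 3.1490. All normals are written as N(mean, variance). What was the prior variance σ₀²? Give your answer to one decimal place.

σ₀² = 115.2

For the Normal–Normal model with known σ², precisions add: τ_n = τ₀ + n/σ².
So 1/σ₀² = 1/3.1490 − 8/25.9 = 0.317561 − 0.308880 = 0.008681.
Hence σ₀² = 1/0.008681 ≈ 115.2.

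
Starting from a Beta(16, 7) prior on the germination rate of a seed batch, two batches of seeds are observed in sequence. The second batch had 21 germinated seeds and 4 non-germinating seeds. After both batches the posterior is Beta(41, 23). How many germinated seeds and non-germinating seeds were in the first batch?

Sequential conjugate updates are equivalent to a single update on the pooled data, so total successes = posterior α − prior α and total failures = posterior β − prior β.
Total across both batches: 41−16=25 germinated seeds, 23−7=16 non-germinating seeds.
Subtract the second batch: 25−21=4 germinated seeds and 16−4=12 non-germinating seeds.

4 germinated seeds and 12 non-germinating seeds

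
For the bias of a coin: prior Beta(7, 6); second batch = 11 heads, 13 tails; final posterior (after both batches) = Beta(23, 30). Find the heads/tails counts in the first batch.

5 heads and 11 tails

Sequential conjugate updates are equivalent to a single update on the pooled data, so total successes = posterior α − prior α and total failures = posterior β − prior β.
Total across both batches: 23−7=16 heads, 30−6=24 tails.
Subtract the second batch: 16−11=5 heads and 24−13=11 tails.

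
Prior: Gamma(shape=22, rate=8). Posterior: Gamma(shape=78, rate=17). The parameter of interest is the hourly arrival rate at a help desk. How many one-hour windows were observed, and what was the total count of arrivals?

A Gamma(α, β) prior (rate parametrization) on a Poisson rate with n observations summing to S gives posterior Gamma(α+S, β+n).
Matching: Σxᵢ = 78 − 22 = 56 and n = 17 − 8 = 9.

n = 9 one-hour windows with total 56 arrivals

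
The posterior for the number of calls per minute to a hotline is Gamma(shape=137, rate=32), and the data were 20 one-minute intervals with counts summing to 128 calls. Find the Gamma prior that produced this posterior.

Gamma–Poisson conjugacy: posterior shape = α + Σxᵢ, posterior rate = β + n.
So α = 137 − 128 = 9 and β = 32 − 20 = 12.

Gamma(shape=9, rate=12)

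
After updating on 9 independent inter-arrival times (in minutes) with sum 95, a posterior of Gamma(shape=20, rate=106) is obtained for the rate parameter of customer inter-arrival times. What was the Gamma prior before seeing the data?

Gamma–exponential conjugacy: posterior shape = α + n, posterior rate = β + Σtᵢ.
So α = 20 − 9 = 11 and β = 106 − 95 = 11.

Gamma(shape=11, rate=11)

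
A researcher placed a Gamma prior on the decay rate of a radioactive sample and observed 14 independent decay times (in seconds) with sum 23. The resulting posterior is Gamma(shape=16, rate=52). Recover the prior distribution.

For an exponential likelihood with a Gamma(α, β) prior on the rate, n observations with total T give posterior Gamma(α+n, β+T).
So α = 16 − 14 = 2 and β = 52 − 23 = 29.

Gamma(shape=2, rate=29)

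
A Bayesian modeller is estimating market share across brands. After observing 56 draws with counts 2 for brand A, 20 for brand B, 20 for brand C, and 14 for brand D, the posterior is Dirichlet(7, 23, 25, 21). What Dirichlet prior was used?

For a Dirichlet(α) prior with multinomial counts c, the posterior is Dirichlet(α + c) componentwise.
Subtract each count from the matching posterior parameter: 7−2=5, 23−20=3, 25−20=5, 21−14=7.

Dirichlet(5, 3, 5, 7)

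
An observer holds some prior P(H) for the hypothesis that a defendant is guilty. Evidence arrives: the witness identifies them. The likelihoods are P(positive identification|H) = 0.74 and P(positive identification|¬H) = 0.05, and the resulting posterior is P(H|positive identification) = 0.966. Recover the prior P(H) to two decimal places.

P(H) = 0.66

Bayes' rule in odds form gives O(H|E) = O(H)·[P(E|H)/P(E|¬H)], hence O(H) = O(H|E)/LR.
Posterior odds = 0.966/(1−0.966) = 28.4118. LR = 0.74/0.05 = 14.8000.
Prior odds = 28.4118/14.8000 = 1.9197, so P(H) = 1.9197/(1+1.9197) ≈ 0.66.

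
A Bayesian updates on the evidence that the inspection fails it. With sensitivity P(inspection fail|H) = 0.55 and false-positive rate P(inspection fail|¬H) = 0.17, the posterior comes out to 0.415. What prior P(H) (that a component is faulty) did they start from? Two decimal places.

Bayes' rule in odds form gives O(H|E) = O(H)·[P(E|H)/P(E|¬H)], hence O(H) = O(H|E)/LR.
Posterior odds = 0.415/(1−0.415) = 0.7094. LR = 0.55/0.17 = 3.2353.
Prior odds = 0.7094/3.2353 = 0.2193, so P(H) = 0.2193/(1+0.2193) ≈ 0.18.

P(H) = 0.18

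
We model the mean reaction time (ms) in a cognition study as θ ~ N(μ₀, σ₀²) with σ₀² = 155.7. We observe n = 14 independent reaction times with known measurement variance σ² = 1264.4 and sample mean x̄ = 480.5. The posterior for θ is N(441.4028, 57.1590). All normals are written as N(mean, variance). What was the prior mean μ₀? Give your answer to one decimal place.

The posterior mean is a precision-weighted average: μ_n = (τ₀μ₀ + τ_data·x̄)/(τ₀+τ_data), with τ₀=1/σ₀² and τ_data=n/σ².
Here τ₀ = 1/155.7 = 0.006423 and τ_data = 14/1264.4 = 0.011072, so τ_n = 0.017495.
Rearranging for μ₀: μ₀ = (μ_n·τ_n − τ_data·x̄)/τ₀ = (441.4028·0.017495 − 0.011072·480.5) / 0.006423 = 2.402246/0.006423 ≈ 374.0.

μ₀ = 374.0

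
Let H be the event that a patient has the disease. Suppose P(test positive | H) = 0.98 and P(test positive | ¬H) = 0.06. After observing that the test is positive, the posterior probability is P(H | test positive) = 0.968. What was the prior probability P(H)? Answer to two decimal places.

Bayes' rule in odds form gives O(H|E) = O(H)·[P(E|H)/P(E|¬H)], hence O(H) = O(H|E)/LR.
Posterior odds = 0.968/(1−0.968) = 30.2500. LR = 0.98/0.06 = 16.3333.
Prior odds = 30.2500/16.3333 = 1.8520, so P(H) = 1.8520/(1+1.8520) ≈ 0.65.

P(H) = 0.65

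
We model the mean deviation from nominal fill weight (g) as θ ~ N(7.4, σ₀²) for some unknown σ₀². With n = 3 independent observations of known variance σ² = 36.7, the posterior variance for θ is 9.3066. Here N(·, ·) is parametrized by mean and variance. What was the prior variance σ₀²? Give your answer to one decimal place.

For the Normal–Normal model with known σ², precisions add: τ_n = τ₀ + n/σ².
So 1/σ₀² = 1/9.3066 − 3/36.7 = 0.107451 − 0.081744 = 0.025707.
Hence σ₀² = 1/0.025707 ≈ 38.9.

σ₀² = 38.9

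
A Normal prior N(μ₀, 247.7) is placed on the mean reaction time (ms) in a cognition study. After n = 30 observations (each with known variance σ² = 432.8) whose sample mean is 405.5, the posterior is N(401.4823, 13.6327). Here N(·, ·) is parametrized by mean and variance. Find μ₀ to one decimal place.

The posterior mean is a precision-weighted average: μ_n = (τ₀μ₀ + τ_data·x̄)/(τ₀+τ_data), with τ₀=1/σ₀² and τ_data=n/σ².
Here τ₀ = 1/247.7 = 0.004037 and τ_data = 30/432.8 = 0.069316, so τ_n = 0.073353.
Rearranging for μ₀: μ₀ = (μ_n·τ_n − τ_data·x̄)/τ₀ = (401.4823·0.073353 − 0.069316·405.5) / 0.004037 = 1.342293/0.004037 ≈ 332.5.

μ₀ = 332.5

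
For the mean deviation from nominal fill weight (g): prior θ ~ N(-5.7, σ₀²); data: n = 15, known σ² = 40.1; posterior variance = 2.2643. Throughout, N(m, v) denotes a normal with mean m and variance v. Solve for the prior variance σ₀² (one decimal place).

σ₀² = 14.8

Posterior precision equals prior precision plus data precision: 1/σ_n² = 1/σ₀² + n/σ².
So 1/σ₀² = 1/2.2643 − 15/40.1 = 0.441638 − 0.374065 = 0.067573.
Hence σ₀² = 1/0.067573 ≈ 14.8.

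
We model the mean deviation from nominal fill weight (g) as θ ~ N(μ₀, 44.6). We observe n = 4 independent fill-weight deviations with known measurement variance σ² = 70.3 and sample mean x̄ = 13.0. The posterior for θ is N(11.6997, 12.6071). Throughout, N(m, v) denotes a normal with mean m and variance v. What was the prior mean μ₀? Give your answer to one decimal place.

With known observation variance, the Normal–Normal posterior has precision τ_n = τ₀ + n/σ² and mean μ_n = (τ₀μ₀ + (n/σ²)x̄)/τ_n.
Here τ₀ = 1/44.6 = 0.022422 and τ_data = 4/70.3 = 0.056899, so τ_n = 0.079321.
Rearranging for μ₀: μ₀ = (μ_n·τ_n − τ_data·x̄)/τ₀ = (11.6997·0.079321 − 0.056899·13.0) / 0.022422 = 0.188345/0.022422 ≈ 8.4.

μ₀ = 8.4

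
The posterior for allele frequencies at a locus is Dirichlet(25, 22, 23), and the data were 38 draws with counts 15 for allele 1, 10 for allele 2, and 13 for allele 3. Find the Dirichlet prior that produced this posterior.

For a Dirichlet(α) prior with multinomial counts c, the posterior is Dirichlet(α + c) componentwise.
Subtract each count from the matching posterior parameter: 25−15=10, 22−10=12, 23−13=10.

Dirichlet(10, 12, 10)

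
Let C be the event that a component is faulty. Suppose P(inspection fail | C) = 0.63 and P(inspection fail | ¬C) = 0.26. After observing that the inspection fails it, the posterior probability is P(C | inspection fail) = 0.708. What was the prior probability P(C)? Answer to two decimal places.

P(C) = 0.50

Bayes' rule in odds form gives O(C|E) = O(C)·[P(E|C)/P(E|¬C)], hence O(C) = O(C|E)/LR.
Posterior odds = 0.708/(1−0.708) = 2.4247. LR = 0.63/0.26 = 2.4231.
Prior odds = 2.4247/2.4231 = 1.0007, so P(C) = 1.0007/(1+1.0007) ≈ 0.50.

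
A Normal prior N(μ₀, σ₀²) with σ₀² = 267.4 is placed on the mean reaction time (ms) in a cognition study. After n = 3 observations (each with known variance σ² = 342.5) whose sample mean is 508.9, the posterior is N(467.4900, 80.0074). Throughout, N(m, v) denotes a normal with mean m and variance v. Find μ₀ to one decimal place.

μ₀ = 370.5

The posterior mean is a precision-weighted average: μ_n = (τ₀μ₀ + τ_data·x̄)/(τ₀+τ_data), with τ₀=1/σ₀² and τ_data=n/σ².
Here τ₀ = 1/267.4 = 0.003740 and τ_data = 3/342.5 = 0.008759, so τ_n = 0.012499.
Rearranging for μ₀: μ₀ = (μ_n·τ_n − τ_data·x̄)/τ₀ = (467.4900·0.012499 − 0.008759·508.9) / 0.003740 = 1.385702/0.003740 ≈ 370.5.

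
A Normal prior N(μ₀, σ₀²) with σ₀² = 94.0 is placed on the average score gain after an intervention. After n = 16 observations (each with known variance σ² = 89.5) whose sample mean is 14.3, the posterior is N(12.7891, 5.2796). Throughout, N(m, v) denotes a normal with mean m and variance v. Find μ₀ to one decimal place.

μ₀ = -12.6

With known observation variance, the Normal–Normal posterior has precision τ_n = τ₀ + n/σ² and mean μ_n = (τ₀μ₀ + (n/σ²)x̄)/τ_n.
Here τ₀ = 1/94.0 = 0.010638 and τ_data = 16/89.5 = 0.178771, so τ_n = 0.189409.
Rearranging for μ₀: μ₀ = (μ_n·τ_n − τ_data·x̄)/τ₀ = (12.7891·0.189409 − 0.178771·14.3) / 0.010638 = -0.134055/0.010638 ≈ -12.6.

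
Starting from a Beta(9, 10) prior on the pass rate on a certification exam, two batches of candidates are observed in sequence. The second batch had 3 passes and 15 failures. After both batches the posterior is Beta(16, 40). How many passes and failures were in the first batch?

Because Beta–binomial updating is additive in the counts, the combined data contributed (α_post−α_prior, β_post−β_prior) successes and failures.
Total across both batches: 16−9=7 passes, 40−10=30 failures.
Subtract the second batch: 7−3=4 passes and 30−15=15 failures.

4 passes and 15 failures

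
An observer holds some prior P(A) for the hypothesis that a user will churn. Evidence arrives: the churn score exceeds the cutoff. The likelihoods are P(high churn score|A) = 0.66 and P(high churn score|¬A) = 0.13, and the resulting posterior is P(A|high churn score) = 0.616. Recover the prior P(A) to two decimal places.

P(A) = 0.24

In odds form, posterior odds = prior odds × likelihood ratio, so prior odds = posterior odds ÷ LR.
Posterior odds = 0.616/(1−0.616) = 1.6042. LR = 0.66/0.13 = 5.0769.
Prior odds = 1.6042/5.0769 = 0.3160, so P(A) = 0.3160/(1+0.3160) ≈ 0.24.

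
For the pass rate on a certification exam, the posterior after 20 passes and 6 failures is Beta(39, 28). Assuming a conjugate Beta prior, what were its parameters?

A Beta(a, b) prior with s successes and f failures in binomial data gives a Beta(a+s, b+f) posterior.
So a = 39 − 20 = 19 and b = 28 − 6 = 22.

Beta(19, 22)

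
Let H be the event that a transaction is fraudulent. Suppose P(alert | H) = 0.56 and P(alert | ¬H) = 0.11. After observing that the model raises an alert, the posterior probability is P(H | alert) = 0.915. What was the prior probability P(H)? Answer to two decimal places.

P(H) = 0.68

Bayes' rule in odds form gives O(H|E) = O(H)·[P(E|H)/P(E|¬H)], hence O(H) = O(H|E)/LR.
Posterior odds = 0.915/(1−0.915) = 10.7647. LR = 0.56/0.11 = 5.0909.
Prior odds = 10.7647/5.0909 = 2.1145, so P(H) = 2.1145/(1+2.1145) ≈ 0.68.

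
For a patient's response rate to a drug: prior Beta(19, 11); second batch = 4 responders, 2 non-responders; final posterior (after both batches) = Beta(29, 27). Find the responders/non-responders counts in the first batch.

Because Beta–binomial updating is additive in the counts, the combined data contributed (α_post−α_prior, β_post−β_prior) successes and failures.
Total across both batches: 29−19=10 responders, 27−11=16 non-responders.
Subtract the second batch: 10−4=6 responders and 16−2=14 non-responders.

6 responders and 14 non-responders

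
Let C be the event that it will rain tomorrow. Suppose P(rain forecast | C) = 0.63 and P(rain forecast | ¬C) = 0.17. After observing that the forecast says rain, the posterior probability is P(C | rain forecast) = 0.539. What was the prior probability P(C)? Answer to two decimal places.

P(C) = 0.24

Bayes' rule in odds form gives O(C|E) = O(C)·[P(E|C)/P(E|¬C)], hence O(C) = O(C|E)/LR.
Posterior odds = 0.539/(1−0.539) = 1.1692. LR = 0.63/0.17 = 3.7059.
Prior odds = 1.1692/3.7059 = 0.3155, so P(C) = 0.3155/(1+0.3155) ≈ 0.24.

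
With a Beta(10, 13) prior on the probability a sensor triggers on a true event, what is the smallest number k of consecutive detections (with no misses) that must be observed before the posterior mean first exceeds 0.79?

After k detections and 0 misses the posterior is Beta(10+k, 13), with mean (10+k)/(10+13+k).
Set (10+k)/(23+k) > 0.79 and solve: k > (0.79·23 − 10)/(1 − 0.79) = 38.905.
The smallest integer exceeding 38.905 is 39, and checking k=39: (49)/(62) = 0.7903 > 0.79.

k = 39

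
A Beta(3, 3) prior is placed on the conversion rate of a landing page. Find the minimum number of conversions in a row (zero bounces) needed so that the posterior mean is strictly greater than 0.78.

k = 8

After k conversions and 0 bounces the posterior is Beta(3+k, 3), with mean (3+k)/(3+3+k).
Set (3+k)/(6+k) > 0.78 and solve: k > (0.78·6 − 3)/(1 − 0.78) = 7.636.
The smallest integer exceeding 7.636 is 8, and checking k=8: (11)/(14) = 0.7857 > 0.78.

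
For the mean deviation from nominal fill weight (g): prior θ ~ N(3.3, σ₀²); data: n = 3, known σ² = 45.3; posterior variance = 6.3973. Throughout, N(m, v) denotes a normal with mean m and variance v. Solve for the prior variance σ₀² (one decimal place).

σ₀² = 11.1

Posterior precision equals prior precision plus data precision: 1/σ_n² = 1/σ₀² + n/σ².
So 1/σ₀² = 1/6.3973 − 3/45.3 = 0.156316 − 0.066225 = 0.090091.
Hence σ₀² = 1/0.090091 ≈ 11.1.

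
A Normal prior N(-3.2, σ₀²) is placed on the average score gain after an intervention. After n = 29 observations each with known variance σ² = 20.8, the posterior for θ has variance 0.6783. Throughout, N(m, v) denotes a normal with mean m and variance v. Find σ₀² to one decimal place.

Posterior precision equals prior precision plus data precision: 1/σ_n² = 1/σ₀² + n/σ².
So 1/σ₀² = 1/0.6783 − 29/20.8 = 1.474274 − 1.394231 = 0.080043.
Hence σ₀² = 1/0.080043 ≈ 12.5.

σ₀² = 12.5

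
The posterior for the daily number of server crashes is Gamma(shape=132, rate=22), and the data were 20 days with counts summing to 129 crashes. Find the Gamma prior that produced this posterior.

Gamma–Poisson conjugacy: posterior shape = α + Σxᵢ, posterior rate = β + n.
So α = 132 − 129 = 3 and β = 22 − 20 = 2.

Gamma(shape=3, rate=2)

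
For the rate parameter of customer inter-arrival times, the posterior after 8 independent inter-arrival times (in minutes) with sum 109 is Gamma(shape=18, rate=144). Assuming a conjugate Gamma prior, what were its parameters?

For an exponential likelihood with a Gamma(α, β) prior on the rate, n observations with total T give posterior Gamma(α+n, β+T).
So α = 18 − 8 = 10 and β = 144 − 109 = 35.

Gamma(shape=10, rate=35)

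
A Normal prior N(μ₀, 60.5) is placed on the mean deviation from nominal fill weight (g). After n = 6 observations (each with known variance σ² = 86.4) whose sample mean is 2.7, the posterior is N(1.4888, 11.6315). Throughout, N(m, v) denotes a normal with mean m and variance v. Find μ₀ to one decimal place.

μ₀ = -3.6

With known observation variance, the Normal–Normal posterior has precision τ_n = τ₀ + n/σ² and mean μ_n = (τ₀μ₀ + (n/σ²)x̄)/τ_n.
Here τ₀ = 1/60.5 = 0.016529 and τ_data = 6/86.4 = 0.069444, so τ_n = 0.085973.
Rearranging for μ₀: μ₀ = (μ_n·τ_n − τ_data·x̄)/τ₀ = (1.4888·0.085973 − 0.069444·2.7) / 0.016529 = -0.059502/0.016529 ≈ -3.6.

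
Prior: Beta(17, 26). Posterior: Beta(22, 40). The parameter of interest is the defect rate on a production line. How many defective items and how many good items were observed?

5 defective items and 14 good items

A Beta(a, b) prior with s successes and f failures in binomial data gives a Beta(a+s, b+f) posterior.
Match parameters: s=22−17=5, f=40−26=14.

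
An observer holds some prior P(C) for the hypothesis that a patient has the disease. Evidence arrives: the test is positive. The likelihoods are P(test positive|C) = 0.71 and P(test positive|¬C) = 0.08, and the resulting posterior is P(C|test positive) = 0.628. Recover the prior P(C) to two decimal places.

P(C) = 0.16

Bayes' rule in odds form gives O(C|E) = O(C)·[P(E|C)/P(E|¬C)], hence O(C) = O(C|E)/LR.
Posterior odds = 0.628/(1−0.628) = 1.6882. LR = 0.71/0.08 = 8.8750.
Prior odds = 1.6882/8.8750 = 0.1902, so P(C) = 0.1902/(1+0.1902) ≈ 0.16.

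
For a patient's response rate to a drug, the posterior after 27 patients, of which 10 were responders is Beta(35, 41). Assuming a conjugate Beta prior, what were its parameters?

Beta is conjugate to the binomial likelihood: posterior = Beta(α+s, β+f).
So α = 35 − 10 = 25 and β = 41 − 17 = 24.

Beta(25, 24)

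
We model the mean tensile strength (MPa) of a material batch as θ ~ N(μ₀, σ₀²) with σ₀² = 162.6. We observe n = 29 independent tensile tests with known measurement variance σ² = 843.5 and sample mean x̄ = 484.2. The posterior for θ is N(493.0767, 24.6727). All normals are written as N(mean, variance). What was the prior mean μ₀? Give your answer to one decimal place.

With known observation variance, the Normal–Normal posterior has precision τ_n = τ₀ + n/σ² and mean μ_n = (τ₀μ₀ + (n/σ²)x̄)/τ_n.
Here τ₀ = 1/162.6 = 0.006150 and τ_data = 29/843.5 = 0.034381, so τ_n = 0.040531.
Rearranging for μ₀: μ₀ = (μ_n·τ_n − τ_data·x̄)/τ₀ = (493.0767·0.040531 − 0.034381·484.2) / 0.006150 = 3.337612/0.006150 ≈ 542.7.

μ₀ = 542.7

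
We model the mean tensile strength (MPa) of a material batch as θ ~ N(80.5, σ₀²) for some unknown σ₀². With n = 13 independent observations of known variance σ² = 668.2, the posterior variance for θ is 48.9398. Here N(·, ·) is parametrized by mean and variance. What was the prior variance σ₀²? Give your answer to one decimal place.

Posterior precision equals prior precision plus data precision: 1/σ_n² = 1/σ₀² + n/σ².
So 1/σ₀² = 1/48.9398 − 13/668.2 = 0.020433 − 0.019455 = 0.000978.
Hence σ₀² = 1/0.000978 ≈ 1022.5.

σ₀² = 1022.5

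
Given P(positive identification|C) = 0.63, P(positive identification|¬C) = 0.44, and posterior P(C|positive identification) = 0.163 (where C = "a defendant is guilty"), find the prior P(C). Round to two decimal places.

In odds form, posterior odds = prior odds × likelihood ratio, so prior odds = posterior odds ÷ LR.
Posterior odds = 0.163/(1−0.163) = 0.1947. LR = 0.63/0.44 = 1.4318.
Prior odds = 0.1947/1.4318 = 0.1360, so P(C) = 0.1360/(1+0.1360) ≈ 0.12.

P(C) = 0.12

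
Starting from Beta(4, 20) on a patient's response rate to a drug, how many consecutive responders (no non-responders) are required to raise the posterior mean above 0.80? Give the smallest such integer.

After k responders and 0 non-responders the posterior is Beta(4+k, 20), with mean (4+k)/(4+20+k).
Set (4+k)/(24+k) > 0.80 and solve: k > (0.80·24 − 4)/(1 − 0.80) = 76.000.
The smallest integer exceeding 76.000 is 77, and checking k=77: (81)/(101) = 0.8020 > 0.80.

k = 77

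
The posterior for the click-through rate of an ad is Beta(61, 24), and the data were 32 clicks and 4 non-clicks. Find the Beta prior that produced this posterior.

A Beta(a, b) prior with s successes and f failures in binomial data gives a Beta(a+s, b+f) posterior.
Subtract the data counts: 61−32=29, 24−4=20.

Beta(29, 20)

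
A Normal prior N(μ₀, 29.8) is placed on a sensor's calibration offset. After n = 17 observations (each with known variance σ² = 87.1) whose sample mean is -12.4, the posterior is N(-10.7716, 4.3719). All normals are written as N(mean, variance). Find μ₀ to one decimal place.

μ₀ = -1.3

With known observation variance, the Normal–Normal posterior has precision τ_n = τ₀ + n/σ² and mean μ_n = (τ₀μ₀ + (n/σ²)x̄)/τ_n.
Here τ₀ = 1/29.8 = 0.033557 and τ_data = 17/87.1 = 0.195178, so τ_n = 0.228735.
Rearranging for μ₀: μ₀ = (μ_n·τ_n − τ_data·x̄)/τ₀ = (-10.7716·0.228735 − 0.195178·-12.4) / 0.033557 = -0.043635/0.033557 ≈ -1.3.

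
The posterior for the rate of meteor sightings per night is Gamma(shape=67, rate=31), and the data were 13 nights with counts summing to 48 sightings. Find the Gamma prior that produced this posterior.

A Gamma(α, β) prior (rate parametrization) on a Poisson rate with n observations summing to S gives posterior Gamma(α+S, β+n).
So α = 67 − 48 = 19 and β = 31 − 13 = 18.

Gamma(shape=19, rate=18)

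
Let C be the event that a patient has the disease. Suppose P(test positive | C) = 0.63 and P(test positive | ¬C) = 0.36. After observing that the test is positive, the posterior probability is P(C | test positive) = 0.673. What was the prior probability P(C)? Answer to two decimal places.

P(C) = 0.54

In odds form, posterior odds = prior odds × likelihood ratio, so prior odds = posterior odds ÷ LR.
Posterior odds = 0.673/(1−0.673) = 2.0581. LR = 0.63/0.36 = 1.7500.
Prior odds = 2.0581/1.7500 = 1.1761, so P(C) = 1.1761/(1+1.1761) ≈ 0.54.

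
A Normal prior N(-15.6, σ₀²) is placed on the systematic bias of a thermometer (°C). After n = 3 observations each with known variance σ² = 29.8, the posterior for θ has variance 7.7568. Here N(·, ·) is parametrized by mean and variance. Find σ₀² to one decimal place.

σ₀² = 35.4

Posterior precision equals prior precision plus data precision: 1/σ_n² = 1/σ₀² + n/σ².
So 1/σ₀² = 1/7.7568 − 3/29.8 = 0.128919 − 0.100671 = 0.028248.
Hence σ₀² = 1/0.028248 ≈ 35.4.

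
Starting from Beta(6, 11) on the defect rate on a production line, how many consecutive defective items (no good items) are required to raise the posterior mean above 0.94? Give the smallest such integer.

After k defective items and 0 good items the posterior is Beta(6+k, 11), with mean (6+k)/(6+11+k).
Set (6+k)/(17+k) > 0.94 and solve: k > (0.94·17 − 6)/(1 − 0.94) = 166.333.
The smallest integer exceeding 166.333 is 167, and checking k=167: (173)/(184) = 0.9402 > 0.94.

k = 167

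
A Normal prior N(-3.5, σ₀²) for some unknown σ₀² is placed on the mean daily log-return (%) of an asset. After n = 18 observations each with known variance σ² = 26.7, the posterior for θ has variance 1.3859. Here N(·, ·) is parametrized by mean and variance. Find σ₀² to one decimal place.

For the Normal–Normal model with known σ², precisions add: τ_n = τ₀ + n/σ².
So 1/σ₀² = 1/1.3859 − 18/26.7 = 0.721553 − 0.674157 = 0.047396.
Hence σ₀² = 1/0.047396 ≈ 21.1.

σ₀² = 21.1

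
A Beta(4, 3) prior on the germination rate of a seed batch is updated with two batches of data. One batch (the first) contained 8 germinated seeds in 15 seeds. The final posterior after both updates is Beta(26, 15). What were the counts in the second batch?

Sequential conjugate updates are equivalent to a single update on the pooled data, so total successes = posterior α − prior α and total failures = posterior β − prior β.
Total across both batches: 26−4=22 germinated seeds, 15−3=12 non-germinating seeds.
Subtract the first batch: 22−8=14 germinated seeds and 12−7=5 non-germinating seeds.

14 germinated seeds and 5 non-germinating seeds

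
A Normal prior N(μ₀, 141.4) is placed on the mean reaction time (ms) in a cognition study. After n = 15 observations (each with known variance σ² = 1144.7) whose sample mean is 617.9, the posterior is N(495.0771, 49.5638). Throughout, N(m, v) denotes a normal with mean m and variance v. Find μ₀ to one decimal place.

μ₀ = 267.5

With known observation variance, the Normal–Normal posterior has precision τ_n = τ₀ + n/σ² and mean μ_n = (τ₀μ₀ + (n/σ²)x̄)/τ_n.
Here τ₀ = 1/141.4 = 0.007072 and τ_data = 15/1144.7 = 0.013104, so τ_n = 0.020176.
Rearranging for μ₀: μ₀ = (μ_n·τ_n − τ_data·x̄)/τ₀ = (495.0771·0.020176 − 0.013104·617.9) / 0.007072 = 1.891714/0.007072 ≈ 267.5.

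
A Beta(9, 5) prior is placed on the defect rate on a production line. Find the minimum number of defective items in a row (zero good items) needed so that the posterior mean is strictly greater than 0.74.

k = 6

After k defective items and 0 good items the posterior is Beta(9+k, 5), with mean (9+k)/(9+5+k).
Set (9+k)/(14+k) > 0.74 and solve: k > (0.74·14 − 9)/(1 − 0.74) = 5.231.
The smallest integer exceeding 5.231 is 6.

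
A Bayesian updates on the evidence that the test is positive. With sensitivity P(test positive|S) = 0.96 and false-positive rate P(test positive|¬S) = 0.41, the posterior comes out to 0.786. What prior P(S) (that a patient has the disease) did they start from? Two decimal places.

P(S) = 0.61

Bayes' rule in odds form gives O(S|E) = O(S)·[P(E|S)/P(E|¬S)], hence O(S) = O(S|E)/LR.
Posterior odds = 0.786/(1−0.786) = 3.6729. LR = 0.96/0.41 = 2.3415.
Prior odds = 3.6729/2.3415 = 1.5686, so P(S) = 1.5686/(1+1.5686) ≈ 0.61.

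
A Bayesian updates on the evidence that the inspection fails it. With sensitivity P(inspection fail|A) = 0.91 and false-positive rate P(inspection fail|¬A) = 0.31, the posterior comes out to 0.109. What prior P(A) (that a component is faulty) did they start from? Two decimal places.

Bayes' rule in odds form gives O(A|E) = O(A)·[P(E|A)/P(E|¬A)], hence O(A) = O(A|E)/LR.
Posterior odds = 0.109/(1−0.109) = 0.1223. LR = 0.91/0.31 = 2.9355.
Prior odds = 0.1223/2.9355 = 0.0417, so P(A) = 0.0417/(1+0.0417) ≈ 0.04.

P(A) = 0.04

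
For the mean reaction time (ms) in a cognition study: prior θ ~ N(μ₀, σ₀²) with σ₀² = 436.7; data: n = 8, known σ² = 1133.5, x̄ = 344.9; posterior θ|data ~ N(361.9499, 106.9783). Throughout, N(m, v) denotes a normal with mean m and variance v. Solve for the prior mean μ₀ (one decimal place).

μ₀ = 414.5

With known observation variance, the Normal–Normal posterior has precision τ_n = τ₀ + n/σ² and mean μ_n = (τ₀μ₀ + (n/σ²)x̄)/τ_n.
Here τ₀ = 1/436.7 = 0.002290 and τ_data = 8/1133.5 = 0.007058, so τ_n = 0.009348.
Rearranging for μ₀: μ₀ = (μ_n·τ_n − τ_data·x̄)/τ₀ = (361.9499·0.009348 − 0.007058·344.9) / 0.002290 = 0.949203/0.002290 ≈ 414.5.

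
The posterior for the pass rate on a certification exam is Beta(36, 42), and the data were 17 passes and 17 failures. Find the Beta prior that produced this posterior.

A Beta(a, b) prior with s successes and f failures in binomial data gives a Beta(a+s, b+f) posterior.
So a = 36 − 17 = 19 and b = 42 − 17 = 25.

Beta(19, 25)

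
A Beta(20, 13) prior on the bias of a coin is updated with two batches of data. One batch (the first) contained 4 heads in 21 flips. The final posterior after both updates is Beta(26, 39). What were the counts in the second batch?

2 heads and 9 tails

Sequential conjugate updates are equivalent to a single update on the pooled data, so total successes = posterior α − prior α and total failures = posterior β − prior β.
Total across both batches: 26−20=6 heads, 39−13=26 tails.
Subtract the first batch: 6−4=2 heads and 26−17=9 tails.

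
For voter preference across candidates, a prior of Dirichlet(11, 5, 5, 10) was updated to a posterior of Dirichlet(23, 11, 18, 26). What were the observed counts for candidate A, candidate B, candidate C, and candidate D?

counts (12, 6, 13, 16)

For a Dirichlet(α) prior with multinomial counts c, the posterior is Dirichlet(α + c) componentwise.
Counts are posterior − prior componentwise: 23−11=12, 11−5=6, 18−5=13, 26−10=16.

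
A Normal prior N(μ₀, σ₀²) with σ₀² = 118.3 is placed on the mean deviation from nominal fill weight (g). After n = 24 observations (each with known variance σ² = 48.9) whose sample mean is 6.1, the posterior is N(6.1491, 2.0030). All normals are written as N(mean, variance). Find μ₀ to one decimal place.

μ₀ = 9.0

With known observation variance, the Normal–Normal posterior has precision τ_n = τ₀ + n/σ² and mean μ_n = (τ₀μ₀ + (n/σ²)x̄)/τ_n.
Here τ₀ = 1/118.3 = 0.008453 and τ_data = 24/48.9 = 0.490798, so τ_n = 0.499251.
Rearranging for μ₀: μ₀ = (μ_n·τ_n − τ_data·x̄)/τ₀ = (6.1491·0.499251 − 0.490798·6.1) / 0.008453 = 0.076077/0.008453 ≈ 9.0.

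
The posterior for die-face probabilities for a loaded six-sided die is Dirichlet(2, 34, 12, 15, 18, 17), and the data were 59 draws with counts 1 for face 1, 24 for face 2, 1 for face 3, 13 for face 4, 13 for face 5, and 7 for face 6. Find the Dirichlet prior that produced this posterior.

For a Dirichlet(α) prior with multinomial counts c, the posterior is Dirichlet(α + c) componentwise.
Subtract each count from the matching posterior parameter: 2−1=1, 34−24=10, 12−1=11, 15−13=2, 18−13=5, 17−7=10.

Dirichlet(1, 10, 11, 2, 5, 10)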